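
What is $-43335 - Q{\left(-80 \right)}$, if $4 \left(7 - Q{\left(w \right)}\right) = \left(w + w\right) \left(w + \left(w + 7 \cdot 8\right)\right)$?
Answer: $-39182$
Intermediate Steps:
$Q{\left(w \right)} = 7 - \frac{w \left(56 + 2 w\right)}{2}$ ($Q{\left(w \right)} = 7 - \frac{\left(w + w\right) \left(w + \left(w + 7 \cdot 8\right)\right)}{4} = 7 - \frac{2 w \left(w + \left(w + 56\right)\right)}{4} = 7 - \frac{2 w \left(w + \left(56 + w\right)\right)}{4} = 7 - \frac{2 w \left(56 + 2 w\right)}{4} = 7 - \frac{w \left(56 + 2 w\right)}{2}$)
$-43335 - Q{\left(-80 \right)} = -43335 - \left(7 - \left(-80\right)^{2} - -2240\right) = -43335 - \left(7 - 6400 + 2240\right) = -43335 - -4153 = -43335 + 4153 = -39182$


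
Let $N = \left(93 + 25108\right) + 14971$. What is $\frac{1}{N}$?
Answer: $\frac{1}{40172} \approx 2.4893 \cdot 10^{-5}$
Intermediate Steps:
$N = 40172$ ($N = 25201 + 14971 = 40172$)
$\frac{1}{N} = \frac{1}{40172}$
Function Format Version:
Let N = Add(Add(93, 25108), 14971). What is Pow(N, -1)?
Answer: Rational(1, 40172) ≈ 2.4893e-5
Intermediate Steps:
N = 40172 (N = Add(25201, 14971) = 40172)
Pow(N, -1) = Pow(40172, -1) = Rational(1, 40172)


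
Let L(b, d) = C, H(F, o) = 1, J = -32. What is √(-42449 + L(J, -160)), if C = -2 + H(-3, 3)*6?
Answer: I*√42445 ≈ 206.02*I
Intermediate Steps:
C = 4 (C = -2 + 1*6 = -2 + 6 = 4)
L(b, d) = 4
√(-42449 + L(J, -160)) = √(-42449 + 4) = √(-42445) = I*√42445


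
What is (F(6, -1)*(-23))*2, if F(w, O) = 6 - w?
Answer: 0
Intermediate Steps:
(F(6, -1)*(-23))*2 = ((6 - 1*6)*(-23))*2 = ((6 - 6)*(-23))*2 = (0*(-23))*2 = 0*2 = 0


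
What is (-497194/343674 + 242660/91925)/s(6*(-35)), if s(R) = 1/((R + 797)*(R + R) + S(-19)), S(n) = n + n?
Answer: -929386371433742/3159223245 ≈ -2.9418e+5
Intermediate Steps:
S(n) = 2*n
s(R) = 1/(-38 + 2*R*(797 + R)) (s(R) = 1/((R + 797)*(R + R) + 2*(-19)) = 1/((797 + R)*(2*R) - 38) = 1/(2*R*(797 + R) - 38) = 1/(-38 + 2*R*(797 + R)))
(-497194/343674 + 242660/91925)/s(6*(-35)) = (-497194/343674 + 242660/91925)/((1/(2*(-19 + (6*(-35))² + 797*(6*(-35)))))) = (-497194*1/343674 + 242660*(1/91925))/((1/(2*(-19 + (-210)² + 797*(-210))))) = (-248597/171837 + 48532/18385)/((1/(2*(-19 + 44100 - 167370)))) = 3769137439/(3159223245*(((½)/(-123289)))) = 3769137439/(3159223245*(((½)*(-1/123289)))) = 3769137439/(3159223245*(-1/246578)) = (3769137439/3159223245)*(-246578) = -929386371433742/3159223245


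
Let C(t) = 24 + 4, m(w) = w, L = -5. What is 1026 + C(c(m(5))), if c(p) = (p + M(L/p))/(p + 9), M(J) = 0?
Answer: 1054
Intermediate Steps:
c(p) = p/(9 + p) (c(p) = (p + 0)/(p + 9) = p/(9 + p))
C(t) = 28
1026 + C(c(m(5))) = 1026 + 28 = 1054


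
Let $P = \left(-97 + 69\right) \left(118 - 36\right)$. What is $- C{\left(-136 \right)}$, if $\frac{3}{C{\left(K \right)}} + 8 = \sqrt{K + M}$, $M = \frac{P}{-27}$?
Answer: $\frac{81}{388} + \frac{9 i \sqrt{258}}{776} \approx 0.20876 + 0.18629 i$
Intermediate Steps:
$P = -2296$ ($P = \left(-28\right) 82 = -2296$)
$M = \frac{2296}{27}$ ($M = - \frac{2296}{-27} = \left(-2296\right) \left(- \frac{1}{27}\right) = \frac{2296}{27} \approx 85.037$)
$C{\left(K \right)} = \frac{3}{-8 + \sqrt{\frac{2296}{27} + K}}$ ($C{\left(K \right)} = \frac{3}{-8 + \sqrt{K + \frac{2296}{27}}} = \frac{3}{-8 + \sqrt{\frac{2296}{27} + K}}$)
$- C{\left(-136 \right)} = - \frac{27}{-72 + \sqrt{3} \sqrt{2296 + 27 \left(-136\right)}} = - \frac{27}{-72 + \sqrt{3} \sqrt{2296 - 3672}} = - \frac{27}{-72 + \sqrt{3} \sqrt{-1376}} = - \frac{27}{-72 + \sqrt{3} \cdot 4 i \sqrt{86}} = - \frac{27}{-72 + 4 i \sqrt{258}}$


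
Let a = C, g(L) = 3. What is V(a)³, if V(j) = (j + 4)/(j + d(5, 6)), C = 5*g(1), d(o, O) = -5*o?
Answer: -6859/1000 ≈ -6.8590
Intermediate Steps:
C = 15 (C = 5*3 = 15)
a = 15
V(j) = (4 + j)/(-25 + j) (V(j) = (j + 4)/(j - 5*5) = (4 + j)/(j - 25) = (4 + j)/(-25 + j))
V(a)³ = ((4 + 15)/(-25 + 15))³ = (19/(-10))³ = (-⅒*19)³ = (-19/10)³ = -6859/1000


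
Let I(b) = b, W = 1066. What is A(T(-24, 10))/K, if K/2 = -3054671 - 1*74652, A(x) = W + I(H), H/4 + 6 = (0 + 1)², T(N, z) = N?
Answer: -523/3129323 ≈ -0.00016713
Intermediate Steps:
H = -20 (H = -24 + 4*(0 + 1)² = -24 + 4*1² = -24 + 4*1 = -24 + 4 = -20)
A(x) = 1046 (A(x) = 1066 - 20 = 1046)
K = -6258646 (K = 2*(-3054671 - 1*74652) = 2*(-3054671 - 74652) = 2*(-3129323) = -6258646)
A(T(-24, 10))/K = 1046/(-6258646) = 1046*(-1/6258646) = -523/3129323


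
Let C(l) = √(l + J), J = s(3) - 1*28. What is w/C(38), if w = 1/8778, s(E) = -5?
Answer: √5/43890 ≈ 5.0947e-5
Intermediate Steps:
w = 1/8778 ≈ 0.00011392
J = -33 (J = -5 - 1*28 = -5 - 28 = -33)
C(l) = √(-33 + l) (C(l) = √(l - 33) = √(-33 + l))
w/C(38) = 1/(8778*(√(-33 + 38))) = 1/(8778*(√5)) = (√5/5)/8778 = √5/43890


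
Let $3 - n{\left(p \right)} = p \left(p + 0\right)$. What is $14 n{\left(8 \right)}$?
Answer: $-854$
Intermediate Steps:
$n{\left(p \right)} = 3 - p^{2}$ ($n{\left(p \right)} = 3 - p \left(p + 0\right) = 3 - p p = 3 - p^{2}$)
$14 n{\left(8 \right)} = 14 \left(3 - 8^{2}\right) = 14 \left(3 - 64\right) = 14 \left(-61\right) = -854$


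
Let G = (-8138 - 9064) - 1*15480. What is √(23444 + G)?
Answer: I*√9238 ≈ 96.115*I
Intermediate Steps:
G = -32682 (G = -17202 - 15480 = -32682)
√(23444 + G) = √(23444 - 32682) = √(-9238) = I*√9238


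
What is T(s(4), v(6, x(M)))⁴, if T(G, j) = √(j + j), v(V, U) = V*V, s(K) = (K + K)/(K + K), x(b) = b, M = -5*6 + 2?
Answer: 5184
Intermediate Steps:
M = -28 (M = -30 + 2 = -28)
s(K) = 1 (s(K) = (2*K)/((2*K)) = (2*K)*(1/(2*K)) = 1)
v(V, U) = V²
T(G, j) = √2*√j (T(G, j) = √(2*j) = √2*√j)
T(s(4), v(6, x(M)))⁴ = (√2*√(6²))⁴ = (√2*√36)⁴ = (√2*6)⁴ = (6*√2)⁴ = 5184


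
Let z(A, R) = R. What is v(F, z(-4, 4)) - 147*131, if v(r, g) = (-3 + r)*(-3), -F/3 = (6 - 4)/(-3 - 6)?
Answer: -19250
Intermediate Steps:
F = ⅔ (F = -3*(6 - 4)/(-3 - 6) = -6/(-9) = -6*(-1)/9 = -3*(-2/9) = ⅔ ≈ 0.66667)
v(r, g) = 9 - 3*r
v(F, z(-4, 4)) - 147*131 = (9 - 3*⅔) - 147*131 = (9 - 2) - 19257 = 7 - 19257 = -19250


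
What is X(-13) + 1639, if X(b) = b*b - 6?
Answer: 1802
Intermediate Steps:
X(b) = -6 + b² (X(b) = b² - 6 = -6 + b²)
X(-13) + 1639 = (-6 + (-13)²) + 1639 = (-6 + 169) + 1639 = 163 + 1639 = 1802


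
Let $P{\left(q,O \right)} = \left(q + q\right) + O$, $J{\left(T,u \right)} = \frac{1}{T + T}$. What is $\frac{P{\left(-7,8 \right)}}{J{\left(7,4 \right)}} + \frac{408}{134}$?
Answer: $- \frac{5424}{67} \approx -80.955$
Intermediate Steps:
$J{\left(T,u \right)} = \frac{1}{2 T}$
$P{\left(q,O \right)} = O + 2 q$ ($P{\left(q,O \right)} = 2 q + O = O + 2 q$)
$\frac{P{\left(-7,8 \right)}}{J{\left(7,4 \right)}} + \frac{408}{134} = \frac{8 + 2 \left(-7\right)}{\frac{1}{2} \cdot \frac{1}{7}} + \frac{408}{134} = \frac{8 - 14}{\frac{1}{2} \cdot \frac{1}{7}} + 408 \cdot \frac{1}{134} = - 6 \frac{1}{\frac{1}{14}} + \frac{204}{67} = \left(-6\right) 14 + \frac{204}{67} = -84 + \frac{204}{67} = - \frac{5424}{67}$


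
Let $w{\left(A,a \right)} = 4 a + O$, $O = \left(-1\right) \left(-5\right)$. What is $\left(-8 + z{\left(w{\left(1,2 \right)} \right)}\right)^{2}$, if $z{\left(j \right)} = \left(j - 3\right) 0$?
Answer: $64$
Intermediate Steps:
$O = 5$
$w{\left(A,a \right)} = 5 + 4 a$ ($w{\left(A,a \right)} = 4 a + 5 = 5 + 4 a$)
$z{\left(j \right)} = 0$ ($z{\left(j \right)} = \left(-3 + j\right) 0 = 0$)
$\left(-8 + z{\left(w{\left(1,2 \right)} \right)}\right)^{2} = \left(-8 + 0\right)^{2} = \left(-8\right)^{2} = 64$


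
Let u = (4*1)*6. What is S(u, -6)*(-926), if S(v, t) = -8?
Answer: 7408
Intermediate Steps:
u = 24 (u = 4*6 = 24)
S(u, -6)*(-926) = -8*(-926) = 7408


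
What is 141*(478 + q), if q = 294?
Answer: 108852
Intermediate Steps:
141*(478 + q) = 141*(478 + 294) = 141*772 = 108852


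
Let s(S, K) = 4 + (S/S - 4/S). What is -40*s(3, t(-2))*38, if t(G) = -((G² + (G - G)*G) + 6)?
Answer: -16720/3 ≈ -5573.3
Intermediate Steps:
t(G) = -6 - G² (t(G) = -((G² + 0*G) + 6) = -((G² + 0) + 6) = -(G² + 6) = -(6 + G²) = -6 - G²)
s(S, K) = 5 - 4/S (s(S, K) = 4 + (1 - 4/S) = 5 - 4/S)
-40*s(3, t(-2))*38 = -40*(5 - 4/3)*38 = -40*11/3*38 = -440/3*38 = -16720/3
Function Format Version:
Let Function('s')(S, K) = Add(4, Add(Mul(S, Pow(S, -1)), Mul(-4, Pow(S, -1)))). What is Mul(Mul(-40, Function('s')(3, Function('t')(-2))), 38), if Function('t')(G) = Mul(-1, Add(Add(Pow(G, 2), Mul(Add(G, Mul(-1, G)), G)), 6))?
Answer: Rational(-16720, 3) ≈ -5573.3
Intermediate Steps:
Function('t')(G) = Add(-6, Mul(-1, Pow(G, 2))) (Function('t')(G) = Mul(-1, Add(Add(Pow(G, 2), Mul(0, G)), 6)) = Mul(-1, Add(Add(Pow(G, 2), 0), 6)) = Mul(-1, Add(Pow(G, 2), 6)) = Mul(-1, Add(6, Pow(G, 2))) = Add(-6, Mul(-1, Pow(G, 2))))
Function('s')(S, K) = Add(5, Mul(-4, Pow(S, -1))) (Function('s')(S, K) = Add(4, Add(1, Mul(-4, Pow(S, -1)))) = Add(5, Mul(-4, Pow(S, -1))))
Mul(Mul(-40, Function('s')(3, Function('t')(-2))), 38) = Mul(Mul(-40, Add(5, Mul(-4, Pow(3, -1)))), 38) = Mul(Mul(-40, Add(5, Mul(-4, Rational(1, 3)))), 38) = Mul(Mul(-40, Add(5, Rational(-4, 3))), 38) = Mul(Mul(-40, Rational(11, 3)), 38) = Mul(Rational(-440, 3), 38) = Rational(-16720, 3)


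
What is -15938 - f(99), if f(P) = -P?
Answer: -15839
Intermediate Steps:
-15938 - f(99) = -15938 - (-1)*99 = -15938 - 1*(-99) = -15938 + 99 = -15839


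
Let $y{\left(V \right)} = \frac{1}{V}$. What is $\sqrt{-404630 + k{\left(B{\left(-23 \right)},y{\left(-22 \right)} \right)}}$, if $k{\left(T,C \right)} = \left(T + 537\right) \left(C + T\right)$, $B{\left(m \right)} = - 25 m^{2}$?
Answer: $\frac{\sqrt{20254764354}}{11} \approx 12938.0$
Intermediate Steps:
$k{\left(T,C \right)} = \left(537 + T\right) \left(C + T\right)$
$\sqrt{-404630 + k{\left(B{\left(-23 \right)},y{\left(-22 \right)} \right)}} = \sqrt{-404630 + \left(\left(- 25 \left(-23\right)^{2}\right)^{2} + \frac{537}{-22} + 537 \left(- 25 \left(-23\right)^{2}\right) + \frac{\left(-25\right) \left(-23\right)^{2}}{-22}\right)} = \sqrt{-404630 + \left(\left(\left(-25\right) 529\right)^{2} + 537 \left(- \frac{1}{22}\right) + 537 \left(\left(-25\right) 529\right) - \frac{\left(-25\right) 529}{22}\right)} = \sqrt{-404630 + \left(\left(-13225\right)^{2} - \frac{537}{22} + 537 \left(-13225\right) - - \frac{13225}{22}\right)} = \sqrt{-404630 + \left(174900625 - \frac{537}{22} - 7101825 + \frac{13225}{22}\right)} = \sqrt{-404630 + \frac{1845793144}{11}} = \sqrt{\frac{1841342214}{11}} = \frac{\sqrt{20254764354}}{11}$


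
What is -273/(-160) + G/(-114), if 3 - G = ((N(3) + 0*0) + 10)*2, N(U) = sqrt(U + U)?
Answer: 16921/9120 + sqrt(6)/57 ≈ 1.8983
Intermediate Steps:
N(U) = sqrt(2)*sqrt(U) (N(U) = sqrt(2*U) = sqrt(2)*sqrt(U))
G = -17 - 2*sqrt(6) (G = 3 - ((sqrt(2)*sqrt(3) + 0*0) + 10)*2 = 3 - ((sqrt(6) + 0) + 10)*2 = 3 - (sqrt(6) + 10)*2 = 3 - (10 + sqrt(6))*2 = 3 - (20 + 2*sqrt(6)) = 3 + (-20 - 2*sqrt(6)) = -17 - 2*sqrt(6) ≈ -21.899)
-273/(-160) + G/(-114) = -273/(-160) + (-17 - 2*sqrt(6))/(-114) = -273*(-1/160) + (-17 - 2*sqrt(6))*(-1/114) = 273/160 + (17/114 + sqrt(6)/57) = 16921/9120 + sqrt(6)/57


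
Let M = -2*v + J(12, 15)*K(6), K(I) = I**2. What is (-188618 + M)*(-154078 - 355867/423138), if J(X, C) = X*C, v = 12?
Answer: 5938172675044111/211569 ≈ 2.8067e+10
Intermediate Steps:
J(X, C) = C*X
M = 6456 (M = -2*12 + (15*12)*6**2 = -24 + 180*36 = -24 + 6480 = 6456)
(-188618 + M)*(-154078 - 355867/423138) = (-188618 + 6456)*(-154078 - 355867/423138) = -182162*(-154078 - 355867*1/423138) = -182162*(-154078 - 355867/423138) = -182162*(-65196612631/423138) = 5938172675044111/211569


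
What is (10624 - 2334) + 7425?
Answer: 15715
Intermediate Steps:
(10624 - 2334) + 7425 = 8290 + 7425 = 15715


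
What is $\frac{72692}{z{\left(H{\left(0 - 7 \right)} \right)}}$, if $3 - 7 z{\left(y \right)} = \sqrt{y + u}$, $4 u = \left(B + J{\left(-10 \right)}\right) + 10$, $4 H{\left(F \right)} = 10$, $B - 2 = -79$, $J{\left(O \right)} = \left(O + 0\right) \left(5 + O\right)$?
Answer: $\frac{6106128}{43} + \frac{1017688 i \sqrt{7}}{43} \approx 1.42 \cdot 10^{5} + 62617.0 i$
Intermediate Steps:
$J{\left(O \right)} = O \left(5 + O\right)$
$B = -77$ ($B = 2 - 79 = -77$)
$H{\left(F \right)} = \frac{5}{2}$ ($H{\left(F \right)} = \frac{1}{4} \cdot 10 = \frac{5}{2}$)
$u = - \frac{17}{4}$ ($u = \frac{\left(-77 - 10 \left(5 - 10\right)\right) + 10}{4} = \frac{\left(-77 - -50\right) + 10}{4} = \frac{\left(-77 + 50\right) + 10}{4} = \frac{-27 + 10}{4} = \frac{1}{4} \left(-17\right) = - \frac{17}{4} \approx -4.25$)
$z{\left(y \right)} = \frac{3}{7} - \frac{\sqrt{- \frac{17}{4} + y}}{7}$ ($z{\left(y \right)} = \frac{3}{7} - \frac{\sqrt{y - \frac{17}{4}}}{7} = \frac{3}{7} - \frac{\sqrt{- \frac{17}{4} + y}}{7}$)
$\frac{72692}{z{\left(H{\left(0 - 7 \right)} \right)}} = \frac{72692}{\frac{3}{7} - \frac{\sqrt{-17 + 4 \cdot \frac{5}{2}}}{14}} = \frac{72692}{\frac{3}{7} - \frac{\sqrt{-17 + 10}}{14}} = \frac{72692}{\frac{3}{7} - \frac{\sqrt{-7}}{14}} = \frac{72692}{\frac{3}{7} - \frac{i \sqrt{7}}{14}}$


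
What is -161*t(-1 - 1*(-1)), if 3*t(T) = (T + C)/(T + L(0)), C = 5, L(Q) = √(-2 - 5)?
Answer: 115*I*√7/3 ≈ 101.42*I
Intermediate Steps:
L(Q) = I*√7 (L(Q) = √(-7) = I*√7)
t(T) = (5 + T)/(3*(T + I*√7)) (t(T) = ((T + 5)/(T + I*√7))/3 = ((5 + T)/(T + I*√7))/3 = (5 + T)/(3*(T + I*√7)))
-161*t(-1 - 1*(-1)) = -161*(5 + (-1 - 1*(-1)))/(3*((-1 - 1*(-1)) + I*√7)) = -161*(5 + (-1 + 1))/(3*((-1 + 1) + I*√7)) = -161*(5 + 0)/(3*(0 + I*√7)) = -161*5/(3*(I*√7)) = -161*(-I*√7/7)*5/3 = -(-115)*I*√7/3 = 115*I*√7/3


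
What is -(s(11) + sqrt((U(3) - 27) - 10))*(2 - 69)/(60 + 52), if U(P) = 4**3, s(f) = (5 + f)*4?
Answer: 268/7 + 201*sqrt(3)/112 ≈ 41.394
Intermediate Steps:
s(f) = 20 + 4*f
U(P) = 64
-(s(11) + sqrt((U(3) - 27) - 10))*(2 - 69)/(60 + 52) = -((20 + 4*11) + sqrt((64 - 27) - 10))*(2 - 69)/(60 + 52) = -((20 + 44) + sqrt(37 - 10))*(-67/112) = -(64 + sqrt(27))*(-67*1/112) = -(64 + 3*sqrt(3))*(-67)/112 = -(-268/7 - 201*sqrt(3)/112) = 268/7 + 201*sqrt(3)/112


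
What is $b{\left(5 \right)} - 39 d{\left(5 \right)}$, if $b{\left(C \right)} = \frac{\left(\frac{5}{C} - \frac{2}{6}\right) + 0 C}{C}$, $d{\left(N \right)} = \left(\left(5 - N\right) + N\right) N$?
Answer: $- \frac{14623}{15} \approx -974.87$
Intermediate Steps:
$d{\left(N \right)} = 5 N$
$b{\left(C \right)} = \frac{- \frac{1}{3} + \frac{5}{C}}{C}$ ($b{\left(C \right)} = \frac{\left(\frac{5}{C} - \frac{1}{3}\right) + 0}{C} = \frac{\left(- \frac{1}{3} + \frac{5}{C}\right) + 0}{C} = \frac{- \frac{1}{3} + \frac{5}{C}}{C}$)
$b{\left(5 \right)} - 39 d{\left(5 \right)} = \frac{15 - 5}{3 \cdot 25} - 39 \cdot 5 \cdot 5 = \frac{1}{3} \cdot \frac{1}{25} \left(15 - 5\right) - 975 = \frac{1}{3} \cdot \frac{1}{25} \cdot 10 - 975 = \frac{2}{15} - 975 = - \frac{14623}{15}$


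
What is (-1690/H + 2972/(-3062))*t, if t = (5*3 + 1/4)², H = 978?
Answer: -7517718629/11978544 ≈ -627.60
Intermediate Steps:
t = 3721/16 (t = (15 + ¼)² = (61/4)² = 3721/16 ≈ 232.56)
(-1690/H + 2972/(-3062))*t = (-1690/978 + 2972/(-3062))*(3721/16) = (-1690*1/978 + 2972*(-1/3062))*(3721/16) = (-845/489 - 1486/1531)*(3721/16) = -2020349/748659*3721/16 = -7517718629/11978544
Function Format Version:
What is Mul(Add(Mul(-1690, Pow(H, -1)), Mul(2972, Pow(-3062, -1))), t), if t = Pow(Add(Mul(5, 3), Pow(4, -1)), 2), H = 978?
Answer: Rational(-7517718629, 11978544) ≈ -627.60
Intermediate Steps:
t = Rational(3721, 16) (t = Pow(Add(15, Rational(1, 4)), 2) = Pow(Rational(61, 4), 2) = Rational(3721, 16) ≈ 232.56)
Mul(Add(Mul(-1690, Pow(H, -1)), Mul(2972, Pow(-3062, -1))), t) = Mul(Add(Mul(-1690, Pow(978, -1)), Mul(2972, Pow(-3062, -1))), Rational(3721, 16)) = Mul(Add(Mul(-1690, Rational(1, 978)), Mul(2972, Rational(-1, 3062))), Rational(3721, 16)) = Mul(Add(Rational(-845, 489), Rational(-1486, 1531)), Rational(3721, 16)) = Mul(Rational(-2020349, 748659), Rational(3721, 16)) = Rational(-7517718629, 11978544)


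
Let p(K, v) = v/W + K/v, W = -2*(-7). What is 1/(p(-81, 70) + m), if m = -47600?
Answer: -70/3331731 ≈ -2.1010e-5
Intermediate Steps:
W = 14
p(K, v) = v/14 + K/v
1/(p(-81, 70) + m) = 1/(((1/14)*70 - 81/70) - 47600) = 1/((5 - 81*1/70) - 47600) = 1/((5 - 81/70) - 47600) = 1/(269/70 - 47600) = 1/(-3331731/70) = -70/3331731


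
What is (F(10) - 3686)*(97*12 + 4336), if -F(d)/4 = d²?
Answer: -22473000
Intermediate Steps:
F(d) = -4*d²
(F(10) - 3686)*(97*12 + 4336) = (-4*10² - 3686)*(97*12 + 4336) = (-4*100 - 3686)*(1164 + 4336) = (-400 - 3686)*5500 = -4086*5500 = -22473000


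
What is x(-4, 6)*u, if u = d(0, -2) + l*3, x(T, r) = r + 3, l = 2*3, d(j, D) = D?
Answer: 144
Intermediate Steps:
l = 6
x(T, r) = 3 + r
u = 16 (u = -2 + 6*3 = -2 + 18 = 16)
x(-4, 6)*u = (3 + 6)*16 = 9*16 = 144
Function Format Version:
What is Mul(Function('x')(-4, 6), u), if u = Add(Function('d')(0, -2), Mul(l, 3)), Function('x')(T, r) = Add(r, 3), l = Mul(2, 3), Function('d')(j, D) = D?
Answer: 144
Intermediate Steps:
l = 6
Function('x')(T, r) = Add(3, r)
u = 16 (u = Add(-2, Mul(6, 3)) = Add(-2, 18) = 16)
Mul(Function('x')(-4, 6), u) = Mul(Add(3, 6), 16) = Mul(9, 16) = 144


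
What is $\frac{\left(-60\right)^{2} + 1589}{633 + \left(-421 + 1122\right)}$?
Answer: $\frac{5189}{1334} \approx 3.8898$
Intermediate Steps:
$\frac{\left(-60\right)^{2} + 1589}{633 + \left(-421 + 1122\right)} = \frac{3600 + 1589}{633 + 701} = \frac{5189}{1334}$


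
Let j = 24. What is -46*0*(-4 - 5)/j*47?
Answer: 0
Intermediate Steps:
-46*0*(-4 - 5)/j*47 = -46*0*(-4 - 5)/24*47 = -46*0*(-9)/24*47 = -0/24*47 = -46*0*47 = 0*47 = 0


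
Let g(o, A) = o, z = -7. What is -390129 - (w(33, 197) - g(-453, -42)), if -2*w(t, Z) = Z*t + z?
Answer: -387335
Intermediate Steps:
w(t, Z) = 7/2 - Z*t/2 (w(t, Z) = -(Z*t - 7)/2 = -(-7 + Z*t)/2 = 7/2 - Z*t/2)
-390129 - (w(33, 197) - g(-453, -42)) = -390129 - ((7/2 - ½*197*33) - 1*(-453)) = -390129 - ((7/2 - 6501/2) + 453) = -390129 - (-3247 + 453) = -390129 - 1*(-2794) = -390129 + 2794 = -387335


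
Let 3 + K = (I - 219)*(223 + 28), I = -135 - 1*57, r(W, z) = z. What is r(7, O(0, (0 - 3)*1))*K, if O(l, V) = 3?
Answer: -309492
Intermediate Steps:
I = -192 (I = -135 - 57 = -192)
K = -103164 (K = -3 + (-192 - 219)*(223 + 28) = -3 - 411*251 = -3 - 103161 = -103164)
r(7, O(0, (0 - 3)*1))*K = 3*(-103164) = -309492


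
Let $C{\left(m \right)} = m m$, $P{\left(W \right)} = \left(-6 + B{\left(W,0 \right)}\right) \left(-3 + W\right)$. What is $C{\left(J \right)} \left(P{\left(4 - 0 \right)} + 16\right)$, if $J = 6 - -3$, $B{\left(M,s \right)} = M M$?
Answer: $2106$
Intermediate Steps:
$B{\left(M,s \right)} = M^{2}$
$P{\left(W \right)} = \left(-6 + W^{2}\right) \left(-3 + W\right)$
$J = 9$ ($J = 6 + 3 = 9$)
$C{\left(m \right)} = m^{2}$
$C{\left(J \right)} \left(P{\left(4 - 0 \right)} + 16\right) = 9^{2} \left(\left(18 + \left(4 - 0\right)^{3} - 6 \left(4 - 0\right) - 3 \left(4 - 0\right)^{2}\right) + 16\right) = 81 \left(\left(18 + \left(4 + 0\right)^{3} - 6 \left(4 + 0\right) - 3 \left(4 + 0\right)^{2}\right) + 16\right) = 81 \left(\left(18 + 4^{3} - 24 - 3 \cdot 4^{2}\right) + 16\right) = 81 \left(\left(18 + 64 - 24 - 48\right) + 16\right) = 81 \left(10 + 16\right) = 81 \cdot 26 = 2106$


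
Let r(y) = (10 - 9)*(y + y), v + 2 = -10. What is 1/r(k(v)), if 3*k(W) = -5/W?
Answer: 18/5 ≈ 3.6000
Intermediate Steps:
v = -12 (v = -2 - 10 = -12)
k(W) = -5/(3*W) (k(W) = (-5/W)/3 = -5/(3*W))
r(y) = 2*y (r(y) = 1*(2*y) = 2*y)
1/r(k(v)) = 1/(2*(-5/3/(-12))) = 1/(2*(-5/3*(-1/12))) = 1/(2*(5/36)) = 1/(5/18) = 18/5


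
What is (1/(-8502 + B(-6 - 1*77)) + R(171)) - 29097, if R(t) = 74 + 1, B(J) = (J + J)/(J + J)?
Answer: -246716023/8501 ≈ -29022.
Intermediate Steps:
B(J) = 1 (B(J) = (2*J)/((2*J)) = (2*J)*(1/(2*J)) = 1)
R(t) = 75
(1/(-8502 + B(-6 - 1*77)) + R(171)) - 29097 = (1/(-8502 + 1) + 75) - 29097 = (1/(-8501) + 75) - 29097 = (-1/8501 + 75) - 29097 = 637574/8501 - 29097 = -246716023/8501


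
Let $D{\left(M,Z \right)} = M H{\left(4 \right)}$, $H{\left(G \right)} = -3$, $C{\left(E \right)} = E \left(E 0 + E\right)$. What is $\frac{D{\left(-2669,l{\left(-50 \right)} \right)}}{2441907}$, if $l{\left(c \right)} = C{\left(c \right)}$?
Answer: $\frac{2669}{813969} \approx 0.003279$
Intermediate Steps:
$C{\left(E \right)} = E^{2}$ ($C{\left(E \right)} = E \left(0 + E\right) = E E = E^{2}$)
$l{\left(c \right)} = c^{2}$
$D{\left(M,Z \right)} = - 3 M$ ($D{\left(M,Z \right)} = M \left(-3\right) = - 3 M$)
$\frac{D{\left(-2669,l{\left(-50 \right)} \right)}}{2441907} = \frac{\left(-3\right) \left(-2669\right)}{2441907} = 8007 \cdot \frac{1}{2441907} = \frac{2669}{813969}$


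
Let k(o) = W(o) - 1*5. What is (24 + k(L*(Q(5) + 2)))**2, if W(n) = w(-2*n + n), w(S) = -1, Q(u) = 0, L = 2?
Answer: 324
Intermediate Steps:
W(n) = -1
k(o) = -6 (k(o) = -1 - 1*5 = -1 - 5 = -6)
(24 + k(L*(Q(5) + 2)))**2 = (24 - 6)**2 = 18**2 = 324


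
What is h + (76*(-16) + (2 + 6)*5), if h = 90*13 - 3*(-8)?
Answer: 18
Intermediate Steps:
h = 1194 (h = 1170 + 24 = 1194)
h + (76*(-16) + (2 + 6)*5) = 1194 + (76*(-16) + (2 + 6)*5) = 1194 + (-1216 + 8*5) = 1194 + (-1216 + 40) = 1194 - 1176 = 18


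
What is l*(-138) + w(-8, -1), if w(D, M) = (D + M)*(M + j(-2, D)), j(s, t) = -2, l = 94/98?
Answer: -5163/49 ≈ -105.37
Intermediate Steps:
l = 47/49 (l = 94*(1/98) = 47/49 ≈ 0.95918)
w(D, M) = (-2 + M)*(D + M) (w(D, M) = (D + M)*(M - 2) = (D + M)*(-2 + M) = (-2 + M)*(D + M))
l*(-138) + w(-8, -1) = (47/49)*(-138) + ((-1)**2 - 2*(-8) - 2*(-1) - 8*(-1)) = -6486/49 + (1 + 16 + 2 + 8) = -6486/49 + 27 = -5163/49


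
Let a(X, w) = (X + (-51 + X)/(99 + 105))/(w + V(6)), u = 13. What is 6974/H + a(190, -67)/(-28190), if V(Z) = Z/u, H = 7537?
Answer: 34695328570519/37492108573800 ≈ 0.92540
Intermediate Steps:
V(Z) = Z/13
a(X, w) = (-¼ + 205*X/204)/(6/13 + w) (a(X, w) = (X + (-51 + X)/(99 + 105))/(w + (1/13)*6) = (X + (-51 + X)/204)/(w + 6/13) = (X + (-51 + X)*(1/204))/(6/13 + w) = (X + (-¼ + X/204))/(6/13 + w) = (-¼ + 205*X/204)/(6/13 + w))
6974/H + a(190, -67)/(-28190) = 6974/7537 + (13*(-51 + 205*190)/(204*(6 + 13*(-67))))/(-28190) = 6974*(1/7537) + (13*(-51 + 38950)/(204*(6 - 871)))*(-1/28190) = 6974/7537 + ((13/204)*38899/(-865))*(-1/28190) = 6974/7537 + ((13/204)*(-1/865)*38899)*(-1/28190) = 6974/7537 - 505687/176460*(-1/28190) = 6974/7537 + 505687/4974407400 = 34695328570519/37492108573800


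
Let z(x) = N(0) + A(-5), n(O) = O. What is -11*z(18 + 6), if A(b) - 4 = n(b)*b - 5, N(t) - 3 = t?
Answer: -297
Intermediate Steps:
N(t) = 3 + t
A(b) = -1 + b² (A(b) = 4 + (b*b - 5) = 4 + (b² - 5) = 4 + (-5 + b²) = -1 + b²)
z(x) = 27 (z(x) = (3 + 0) + (-1 + (-5)²) = 3 + (-1 + 25) = 3 + 24 = 27)
-11*z(18 + 6) = -11*27 = -297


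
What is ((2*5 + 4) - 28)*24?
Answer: -336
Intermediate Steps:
((2*5 + 4) - 28)*24 = ((10 + 4) - 28)*24 = (14 - 28)*24 = -14*24 = -336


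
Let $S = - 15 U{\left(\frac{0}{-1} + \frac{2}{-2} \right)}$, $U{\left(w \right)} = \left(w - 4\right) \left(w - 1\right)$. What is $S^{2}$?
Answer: $22500$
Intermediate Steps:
$U{\left(w \right)} = \left(-1 + w\right) \left(-4 + w\right)$ ($U{\left(w \right)} = \left(-4 + w\right) \left(-1 + w\right) = \left(-1 + w\right) \left(-4 + w\right)$)
$S = -150$ ($S = - 15 \left(4 + \left(\frac{0}{-1} + \frac{2}{-2}\right)^{2} - 5 \left(\frac{0}{-1} + \frac{2}{-2}\right)\right) = - 15 \left(4 + \left(0 \left(-1\right) + 2 \left(- \frac{1}{2}\right)\right)^{2} - 5 \left(0 \left(-1\right) + 2 \left(- \frac{1}{2}\right)\right)\right) = - 15 \left(4 + \left(0 - 1\right)^{2} - 5 \left(0 - 1\right)\right) = - 15 \left(4 + \left(-1\right)^{2} - -5\right) = - 15 \left(4 + 1 + 5\right) = \left(-15\right) 10 = -150$)
$S^{2} = \left(-150\right)^{2} = 22500$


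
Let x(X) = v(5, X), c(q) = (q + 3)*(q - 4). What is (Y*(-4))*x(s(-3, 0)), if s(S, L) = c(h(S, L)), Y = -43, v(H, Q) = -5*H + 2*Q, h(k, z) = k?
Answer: -4300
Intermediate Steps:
c(q) = (-4 + q)*(3 + q) (c(q) = (3 + q)*(-4 + q) = (-4 + q)*(3 + q))
s(S, L) = -12 + S² - S
x(X) = -25 + 2*X (x(X) = -5*5 + 2*X = -25 + 2*X)
(Y*(-4))*x(s(-3, 0)) = (-43*(-4))*(-25 + 2*(-12 + (-3)² - 1*(-3))) = 172*(-25 + 2*(-12 + 9 + 3)) = 172*(-25 + 2*0) = 172*(-25 + 0) = 172*(-25) = -4300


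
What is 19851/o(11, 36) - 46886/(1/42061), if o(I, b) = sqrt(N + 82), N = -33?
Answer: -13804484471/7 ≈ -1.9721e+9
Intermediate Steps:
o(I, b) = 7 (o(I, b) = sqrt(-33 + 82) = sqrt(49) = 7)
19851/o(11, 36) - 46886/(1/42061) = 19851/7 - 46886/(1/42061) = 19851*(1/7) - 46886/1/42061 = 19851/7 - 46886*42061 = 19851/7 - 1972072046 = -13804484471/7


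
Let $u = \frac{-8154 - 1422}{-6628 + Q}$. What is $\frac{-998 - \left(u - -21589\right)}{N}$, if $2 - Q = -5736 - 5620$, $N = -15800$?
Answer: $\frac{53413467}{37367000} \approx 1.4294$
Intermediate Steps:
$Q = 11358$ ($Q = 2 - \left(-5736 - 5620\right) = 2 - -11356 = 2 + 11356 = 11358$)
$u = - \frac{4788}{2365}$ ($u = \frac{-8154 - 1422}{-6628 + 11358} = - \frac{9576}{4730} = \left(-9576\right) \frac{1}{4730} = - \frac{4788}{2365} \approx -2.0245$)
$\frac{-998 - \left(u - -21589\right)}{N} = \frac{-998 - \left(- \frac{4788}{2365} - -21589\right)}{-15800} = \left(-998 - \left(- \frac{4788}{2365} + 21589\right)\right) \left(- \frac{1}{15800}\right) = \left(-998 - \frac{51053197}{2365}\right) \left(- \frac{1}{15800}\right) = \left(- \frac{53413467}{2365}\right) \left(- \frac{1}{15800}\right) = \frac{53413467}{37367000}$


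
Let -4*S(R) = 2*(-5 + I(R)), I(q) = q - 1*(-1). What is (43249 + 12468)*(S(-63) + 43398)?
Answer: 4839745771/2 ≈ 2.4199e+9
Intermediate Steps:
I(q) = 1 + q (I(q) = q + 1 = 1 + q)
S(R) = 2 - R/2 (S(R) = -(-5 + (1 + R))/2 = -(-4 + R)/2 = -(-8 + 2*R)/4 = 2 - R/2)
(43249 + 12468)*(S(-63) + 43398) = (43249 + 12468)*((2 - ½*(-63)) + 43398) = 55717*((2 + 63/2) + 43398) = 55717*(67/2 + 43398) = 55717*(86863/2) = 4839745771/2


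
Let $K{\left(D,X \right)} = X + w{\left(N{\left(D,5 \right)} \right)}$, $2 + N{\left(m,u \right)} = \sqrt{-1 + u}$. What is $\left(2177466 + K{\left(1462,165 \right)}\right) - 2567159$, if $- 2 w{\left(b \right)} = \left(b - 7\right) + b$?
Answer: $- \frac{779049}{2} \approx -3.8952 \cdot 10^{5}$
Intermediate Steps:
$N{\left(m,u \right)} = -2 + \sqrt{-1 + u}$
$w{\left(b \right)} = \frac{7}{2} - b$ ($w{\left(b \right)} = - \frac{\left(b - 7\right) + b}{2} = - \frac{\left(-7 + b\right) + b}{2} = - \frac{-7 + 2 b}{2} = \frac{7}{2} - b$)
$K{\left(D,X \right)} = \frac{7}{2} + X$ ($K{\left(D,X \right)} = X + \left(\frac{7}{2} - \left(-2 + \sqrt{-1 + 5}\right)\right) = X + \left(\frac{7}{2} - \left(-2 + \sqrt{4}\right)\right) = X + \left(\frac{7}{2} - \left(-2 + 2\right)\right) = X + \left(\frac{7}{2} - 0\right) = X + \left(\frac{7}{2} + 0\right) = X + \frac{7}{2} = \frac{7}{2} + X$)
$\left(2177466 + K{\left(1462,165 \right)}\right) - 2567159 = \left(2177466 + \left(\frac{7}{2} + 165\right)\right) - 2567159 = \left(2177466 + \frac{337}{2}\right) - 2567159 = \frac{4355269}{2} - 2567159 = - \frac{779049}{2}$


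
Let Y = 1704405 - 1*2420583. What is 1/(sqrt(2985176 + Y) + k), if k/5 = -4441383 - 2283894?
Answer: -33626385/1130733765899227 - sqrt(2268998)/1130733765899227 ≈ -2.9740e-8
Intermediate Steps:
Y = -716178 (Y = 1704405 - 2420583 = -716178)
k = -33626385 (k = 5*(-4441383 - 2283894) = 5*(-6725277) = -33626385)
1/(sqrt(2985176 + Y) + k) = 1/(sqrt(2985176 - 716178) - 33626385) = 1/(sqrt(2268998) - 33626385) = 1/(-33626385 + sqrt(2268998))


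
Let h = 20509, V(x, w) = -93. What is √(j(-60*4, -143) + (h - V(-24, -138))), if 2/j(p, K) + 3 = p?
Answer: 2*√3754713/27 ≈ 143.53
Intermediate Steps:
j(p, K) = 2/(-3 + p)
√(j(-60*4, -143) + (h - V(-24, -138))) = √(2/(-3 - 60*4) + (20509 - 1*(-93))) = √(2/(-3 - 240) + (20509 + 93)) = √(2/(-243) + 20602) = √(2*(-1/243) + 20602) = √(-2/243 + 20602) = √(5006284/243) = 2*√3754713/27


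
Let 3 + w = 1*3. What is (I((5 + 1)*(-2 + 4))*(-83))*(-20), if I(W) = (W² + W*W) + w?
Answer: 478080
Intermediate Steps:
w = 0 (w = -3 + 1*3 = -3 + 3 = 0)
I(W) = 2*W² (I(W) = (W² + W*W) + 0 = (W² + W²) + 0 = 2*W² + 0 = 2*W²)
(I((5 + 1)*(-2 + 4))*(-83))*(-20) = ((2*((5 + 1)*(-2 + 4))²)*(-83))*(-20) = ((2*(6*2)²)*(-83))*(-20) = ((2*12²)*(-83))*(-20) = ((2*144)*(-83))*(-20) = (288*(-83))*(-20) = -23904*(-20) = 478080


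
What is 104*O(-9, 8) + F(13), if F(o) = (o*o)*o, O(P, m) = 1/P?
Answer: 19669/9 ≈ 2185.4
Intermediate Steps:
F(o) = o**3 (F(o) = o**2*o = o**3)
104*O(-9, 8) + F(13) = 104/(-9) + 13**3 = 104*(-1/9) + 2197 = -104/9 + 2197 = 19669/9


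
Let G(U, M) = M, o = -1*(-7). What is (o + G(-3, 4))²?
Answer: 121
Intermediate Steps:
o = 7
(o + G(-3, 4))² = (7 + 4)² = 11² = 121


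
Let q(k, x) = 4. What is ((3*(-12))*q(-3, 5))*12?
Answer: -1728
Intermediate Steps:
((3*(-12))*q(-3, 5))*12 = ((3*(-12))*4)*12 = -36*4*12 = -144*12 = -1728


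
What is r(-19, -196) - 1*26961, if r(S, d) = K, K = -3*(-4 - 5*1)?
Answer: -26934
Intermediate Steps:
K = 27 (K = -3*(-4 - 5) = -3*(-9) = 27)
r(S, d) = 27
r(-19, -196) - 1*26961 = 27 - 1*26961 = 27 - 26961 = -26934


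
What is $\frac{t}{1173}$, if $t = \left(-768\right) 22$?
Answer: $- \frac{5632}{391} \approx -14.404$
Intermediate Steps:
$t = -16896$
$\frac{t}{1173} = - \frac{16896}{1173} = \left(-16896\right) \frac{1}{1173} = - \frac{5632}{391}$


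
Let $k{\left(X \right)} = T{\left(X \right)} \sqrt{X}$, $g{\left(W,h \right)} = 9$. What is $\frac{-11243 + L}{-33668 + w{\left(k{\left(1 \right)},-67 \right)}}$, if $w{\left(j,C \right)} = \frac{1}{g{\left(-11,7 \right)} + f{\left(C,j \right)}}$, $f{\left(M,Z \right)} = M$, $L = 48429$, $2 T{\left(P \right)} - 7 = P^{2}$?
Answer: $- \frac{2156788}{1952745} \approx -1.1045$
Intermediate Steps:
$T{\left(P \right)} = \frac{7}{2} + \frac{P^{2}}{2}$
$k{\left(X \right)} = \sqrt{X} \left(\frac{7}{2} + \frac{X^{2}}{2}\right)$ ($k{\left(X \right)} = \left(\frac{7}{2} + \frac{X^{2}}{2}\right) \sqrt{X} = \sqrt{X} \left(\frac{7}{2} + \frac{X^{2}}{2}\right)$)
$w{\left(j,C \right)} = \frac{1}{9 + C}$
$\frac{-11243 + L}{-33668 + w{\left(k{\left(1 \right)},-67 \right)}} = \frac{-11243 + 48429}{-33668 + \frac{1}{9 - 67}} = \frac{37186}{-33668 + \frac{1}{-58}} = \frac{37186}{-33668 - \frac{1}{58}} = \frac{37186}{- \frac{1952745}{58}} = 37186 \left(- \frac{58}{1952745}\right) = - \frac{2156788}{1952745}$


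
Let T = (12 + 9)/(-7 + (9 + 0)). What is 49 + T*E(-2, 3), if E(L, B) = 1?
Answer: 119/2 ≈ 59.500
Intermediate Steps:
T = 21/2 (T = 21/(-7 + 9) = 21/2 ≈ 10.500)
49 + T*E(-2, 3) = 49 + (21/2)*1 = 49 + 21/2 = 119/2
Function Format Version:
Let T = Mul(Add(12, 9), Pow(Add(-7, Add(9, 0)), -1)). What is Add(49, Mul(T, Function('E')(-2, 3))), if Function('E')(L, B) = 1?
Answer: Rational(119, 2) ≈ 59.500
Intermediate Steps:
T = Rational(21, 2) (T = Mul(21, Pow(Add(-7, 9), -1)) = Mul(21, Pow(2, -1)) = Mul(21, Rational(1, 2)) = Rational(21, 2) ≈ 10.500)
Add(49, Mul(T, Function('E')(-2, 3))) = Add(49, Mul(Rational(21, 2), 1)) = Add(49, Rational(21, 2)) = Rational(119, 2)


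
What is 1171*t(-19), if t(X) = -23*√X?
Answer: -26933*I*√19 ≈ -1.174e+5*I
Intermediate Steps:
1171*t(-19) = 1171*(-23*I*√19) = -26933*I*√19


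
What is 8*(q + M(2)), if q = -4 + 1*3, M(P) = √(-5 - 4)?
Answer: -8 + 24*I ≈ -8.0 + 24.0*I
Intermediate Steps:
M(P) = 3*I (M(P) = √(-9) = 3*I)
q = -1 (q = -4 + 3 = -1)
8*(q + M(2)) = 8*(-1 + 3*I) = -8 + 24*I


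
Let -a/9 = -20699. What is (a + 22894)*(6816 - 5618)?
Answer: 250603630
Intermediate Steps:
a = 186291 (a = -9*(-20699) = 186291)
(a + 22894)*(6816 - 5618) = (186291 + 22894)*(6816 - 5618) = 209185*1198 = 250603630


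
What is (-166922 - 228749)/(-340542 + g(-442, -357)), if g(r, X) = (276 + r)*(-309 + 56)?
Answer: 395671/298544 ≈ 1.3253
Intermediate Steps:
g(r, X) = -69828 - 253*r (g(r, X) = (276 + r)*(-253) = -69828 - 253*r)
(-166922 - 228749)/(-340542 + g(-442, -357)) = (-166922 - 228749)/(-340542 + (-69828 - 253*(-442))) = -395671/(-340542 + (-69828 + 111826)) = -395671/(-340542 + 41998) = -395671/(-298544) = -395671*(-1/298544) = 395671/298544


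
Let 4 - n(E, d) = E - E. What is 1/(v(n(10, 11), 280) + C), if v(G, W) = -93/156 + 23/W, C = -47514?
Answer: -3640/172952831 ≈ -2.1046e-5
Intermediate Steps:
n(E, d) = 4 (n(E, d) = 4 - (E - E) = 4 - 1*0 = 4 + 0 = 4)
v(G, W) = -31/52 + 23/W (v(G, W) = -93*1/156 + 23/W = -31/52 + 23/W)
1/(v(n(10, 11), 280) + C) = 1/((-31/52 + 23/280) - 47514) = 1/(-1871/3640 - 47514) = 1/(-172952831/3640) = -3640/172952831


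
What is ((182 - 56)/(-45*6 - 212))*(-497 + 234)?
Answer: 16569/241 ≈ 68.751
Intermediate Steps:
((182 - 56)/(-45*6 - 212))*(-497 + 234) = (126/(-270 - 212))*(-263) = (126/(-482))*(-263) = (126*(-1/482))*(-263) = -63/241*(-263) = 16569/241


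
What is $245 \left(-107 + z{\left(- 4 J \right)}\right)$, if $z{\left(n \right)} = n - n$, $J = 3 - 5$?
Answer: $-26215$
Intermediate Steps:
$J = -2$
$z{\left(n \right)} = 0$
$245 \left(-107 + z{\left(- 4 J \right)}\right) = 245 \left(-107 + 0\right) = 245 \left(-107\right) = -26215$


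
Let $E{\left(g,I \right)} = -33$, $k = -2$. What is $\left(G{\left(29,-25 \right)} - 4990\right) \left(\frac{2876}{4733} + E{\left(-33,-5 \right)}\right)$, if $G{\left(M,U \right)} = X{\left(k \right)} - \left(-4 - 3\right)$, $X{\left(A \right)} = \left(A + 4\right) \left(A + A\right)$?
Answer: $\frac{765185183}{4733} \approx 1.6167 \cdot 10^{5}$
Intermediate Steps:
$X{\left(A \right)} = 2 A \left(4 + A\right)$ ($X{\left(A \right)} = \left(4 + A\right) 2 A = 2 A \left(4 + A\right)$)
$G{\left(M,U \right)} = -1$ ($G{\left(M,U \right)} = 2 \left(-2\right) \left(4 - 2\right) - \left(-4 - 3\right) = 2 \left(-2\right) 2 - -7 = -8 + 7 = -1$)
$\left(G{\left(29,-25 \right)} - 4990\right) \left(\frac{2876}{4733} + E{\left(-33,-5 \right)}\right) = \left(-1 - 4990\right) \left(\frac{2876}{4733} - 33\right) = - 4991 \left(2876 \cdot \frac{1}{4733} - 33\right) = - 4991 \left(\frac{2876}{4733} - 33\right) = \left(-4991\right) \left(- \frac{153313}{4733}\right) = \frac{765185183}{4733}$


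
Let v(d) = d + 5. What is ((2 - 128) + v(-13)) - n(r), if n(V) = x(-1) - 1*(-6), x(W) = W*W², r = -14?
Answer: -139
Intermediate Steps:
x(W) = W³
v(d) = 5 + d
n(V) = 5 (n(V) = (-1)³ - 1*(-6) = -1 + 6 = 5)
((2 - 128) + v(-13)) - n(r) = ((2 - 128) + (5 - 13)) - 1*5 = (-126 - 8) - 5 = -134 - 5 = -139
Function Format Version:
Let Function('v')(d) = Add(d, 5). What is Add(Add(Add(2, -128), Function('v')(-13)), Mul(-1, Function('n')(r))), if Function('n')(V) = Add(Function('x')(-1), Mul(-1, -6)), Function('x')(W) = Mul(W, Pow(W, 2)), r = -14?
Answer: -139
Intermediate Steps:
Function('x')(W) = Pow(W, 3)
Function('v')(d) = Add(5, d)
Function('n')(V) = 5 (Function('n')(V) = Add(Pow(-1, 3), Mul(-1, -6)) = Add(-1, 6) = 5)
Add(Add(Add(2, -128), Function('v')(-13)), Mul(-1, Function('n')(r))) = Add(Add(Add(2, -128), Add(5, -13)), Mul(-1, 5)) = Add(Add(-126, -8), -5) = Add(-134, -5) = -139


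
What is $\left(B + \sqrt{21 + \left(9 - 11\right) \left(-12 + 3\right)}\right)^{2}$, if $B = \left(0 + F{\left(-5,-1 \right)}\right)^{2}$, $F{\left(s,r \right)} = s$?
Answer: $\left(25 + \sqrt{39}\right)^{2} \approx 976.25$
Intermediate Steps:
$B = 25$ ($B = \left(0 - 5\right)^{2} = \left(-5\right)^{2} = 25$)
$\left(B + \sqrt{21 + \left(9 - 11\right) \left(-12 + 3\right)}\right)^{2} = \left(25 + \sqrt{21 + \left(9 - 11\right) \left(-12 + 3\right)}\right)^{2} = \left(25 + \sqrt{21 - -18}\right)^{2} = \left(25 + \sqrt{21 + 18}\right)^{2} = \left(25 + \sqrt{39}\right)^{2}$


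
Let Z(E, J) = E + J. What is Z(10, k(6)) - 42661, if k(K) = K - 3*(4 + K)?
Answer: -42675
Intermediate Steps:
k(K) = -12 - 2*K (k(K) = K + (-12 - 3*K) = -12 - 2*K)
Z(10, k(6)) - 42661 = (10 + (-12 - 2*6)) - 42661 = (10 + (-12 - 12)) - 42661 = (10 - 24) - 42661 = -14 - 42661 = -42675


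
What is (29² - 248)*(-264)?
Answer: -156552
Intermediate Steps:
(29² - 248)*(-264) = (841 - 248)*(-264) = 593*(-264) = -156552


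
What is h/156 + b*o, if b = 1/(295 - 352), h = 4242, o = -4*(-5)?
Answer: 39779/1482 ≈ 26.841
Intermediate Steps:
o = 20
b = -1/57 (b = 1/(-57) = -1/57 ≈ -0.017544)
h/156 + b*o = 4242/156 - 1/57*20 = 4242*(1/156) - 20/57 = 707/26 - 20/57 = 39779/1482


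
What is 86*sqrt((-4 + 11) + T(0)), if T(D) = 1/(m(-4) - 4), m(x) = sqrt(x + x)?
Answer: 43*sqrt(2)*sqrt((27 - 14*I*sqrt(2))/(2 - I*sqrt(2))) ≈ 224.82 - 1.9385*I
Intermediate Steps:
m(x) = sqrt(2)*sqrt(x) (m(x) = sqrt(2*x) = sqrt(2)*sqrt(x))
T(D) = 1/(-4 + 2*I*sqrt(2)) (T(D) = 1/(sqrt(2)*sqrt(-4) - 4) = 1/(sqrt(2)*(2*I) - 4) = 1/(2*I*sqrt(2) - 4) = 1/(-4 + 2*I*sqrt(2)))
86*sqrt((-4 + 11) + T(0)) = 86*sqrt((-4 + 11) + (-1/6 - I*sqrt(2)/12)) = 86*sqrt(7 + (-1/6 - I*sqrt(2)/12)) = 86*sqrt(41/6 - I*sqrt(2)/12)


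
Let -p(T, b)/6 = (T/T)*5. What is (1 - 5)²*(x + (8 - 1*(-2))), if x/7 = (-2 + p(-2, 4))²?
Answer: 114848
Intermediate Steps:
p(T, b) = -30 (p(T, b) = -6*T/T*5 = -6*5 = -30)
x = 7168 (x = 7*(-2 - 30)² = 7*(-32)² = 7*1024 = 7168)
(1 - 5)²*(x + (8 - 1*(-2))) = (1 - 5)²*(7168 + (8 - 1*(-2))) = (-4)²*(7168 + (8 + 2)) = 16*(7168 + 10) = 16*7178 = 114848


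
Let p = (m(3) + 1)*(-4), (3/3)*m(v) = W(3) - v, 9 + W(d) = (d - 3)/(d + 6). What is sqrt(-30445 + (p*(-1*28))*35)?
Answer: I*sqrt(73565) ≈ 271.23*I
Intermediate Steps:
W(d) = -9 + (-3 + d)/(6 + d) (W(d) = -9 + (d - 3)/(d + 6) = -9 + (-3 + d)/(6 + d))
m(v) = -9 - v (m(v) = (-57 - 8*3)/(6 + 3) - v = (-57 - 24)/9 - v = (1/9)*(-81) - v = -9 - v)
p = 44 (p = ((-9 - 1*3) + 1)*(-4) = ((-9 - 3) + 1)*(-4) = (-12 + 1)*(-4) = -11*(-4) = 44)
sqrt(-30445 + (p*(-1*28))*35) = sqrt(-30445 + (44*(-1*28))*35) = sqrt(-30445 + (44*(-28))*35) = sqrt(-30445 - 1232*35) = sqrt(-30445 - 43120) = sqrt(-73565) = I*sqrt(73565)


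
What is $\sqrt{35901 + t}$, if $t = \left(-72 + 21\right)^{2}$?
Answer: $3 \sqrt{4278} \approx 196.22$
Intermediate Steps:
$t = 2601$ ($t = \left(-51\right)^{2} = 2601$)
$\sqrt{35901 + t} = \sqrt{35901 + 2601} = \sqrt{38502} = 3 \sqrt{4278}$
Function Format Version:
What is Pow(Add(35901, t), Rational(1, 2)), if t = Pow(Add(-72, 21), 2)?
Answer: Mul(3, Pow(4278, Rational(1, 2))) ≈ 196.22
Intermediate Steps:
t = 2601 (t = Pow(-51, 2) = 2601)
Pow(Add(35901, t), Rational(1, 2)) = Pow(Add(35901, 2601), Rational(1, 2)) = Pow(38502, Rational(1, 2)) = Mul(3, Pow(4278, Rational(1, 2)))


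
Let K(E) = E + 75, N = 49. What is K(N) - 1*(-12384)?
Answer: 12508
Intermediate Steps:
K(E) = 75 + E
K(N) - 1*(-12384) = (75 + 49) - 1*(-12384) = 124 + 12384 = 12508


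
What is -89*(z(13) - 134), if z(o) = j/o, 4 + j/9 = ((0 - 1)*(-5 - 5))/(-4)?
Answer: 24653/2 ≈ 12327.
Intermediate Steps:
j = -117/2 (j = -36 + 9*(((0 - 1)*(-5 - 5))/(-4)) = -36 + 9*(-1*(-10)*(-¼)) = -36 + 9*(10*(-¼)) = -36 + 9*(-5/2) = -36 - 45/2 = -117/2 ≈ -58.500)
z(o) = -117/(2*o)
-89*(z(13) - 134) = -89*(-117/2/13 - 134) = -89*(-117/2*1/13 - 134) = -89*(-9/2 - 134) = -89*(-277/2) = 24653/2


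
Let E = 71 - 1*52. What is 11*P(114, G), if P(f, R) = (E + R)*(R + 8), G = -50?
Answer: 14322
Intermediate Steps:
E = 19 (E = 71 - 52 = 19)
P(f, R) = (8 + R)*(19 + R) (P(f, R) = (19 + R)*(R + 8) = (19 + R)*(8 + R) = (8 + R)*(19 + R))
11*P(114, G) = 11*(152 + (-50)² + 27*(-50)) = 11*(152 + 2500 - 1350) = 11*1302 = 14322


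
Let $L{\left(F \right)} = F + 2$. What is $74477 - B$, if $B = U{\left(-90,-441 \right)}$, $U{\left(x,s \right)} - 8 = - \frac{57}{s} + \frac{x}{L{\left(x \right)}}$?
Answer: $\frac{481658041}{6468} \approx 74468.0$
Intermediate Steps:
$L{\left(F \right)} = 2 + F$
$U{\left(x,s \right)} = 8 - \frac{57}{s} + \frac{x}{2 + x}$ ($U{\left(x,s \right)} = 8 + \left(- \frac{57}{s} + \frac{x}{2 + x}\right) = 8 - \frac{57}{s} + \frac{x}{2 + x}$)
$B = \frac{59195}{6468}$ ($B = 8 - \frac{57}{-441} - \frac{90}{2 - 90} = 8 - - \frac{19}{147} - \frac{90}{-88} = 8 + \frac{19}{147} - - \frac{45}{44} = 8 + \frac{19}{147} + \frac{45}{44} = \frac{59195}{6468} \approx 9.152$)
$74477 - B = 74477 - \frac{59195}{6468} = \frac{481658041}{6468}$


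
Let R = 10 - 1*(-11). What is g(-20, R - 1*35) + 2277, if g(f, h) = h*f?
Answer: 2557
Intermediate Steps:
R = 21 (R = 10 + 11 = 21)
g(f, h) = f*h
g(-20, R - 1*35) + 2277 = -20*(21 - 1*35) + 2277 = -20*(21 - 35) + 2277 = -20*(-14) + 2277 = 280 + 2277 = 2557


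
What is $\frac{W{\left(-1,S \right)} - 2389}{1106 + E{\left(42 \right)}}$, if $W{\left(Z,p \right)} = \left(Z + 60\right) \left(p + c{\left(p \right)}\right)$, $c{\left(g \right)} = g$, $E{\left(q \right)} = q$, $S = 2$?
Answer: $- \frac{2153}{1148} \approx -1.8754$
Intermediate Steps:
$W{\left(Z,p \right)} = 2 p \left(60 + Z\right)$ ($W{\left(Z,p \right)} = \left(Z + 60\right) \left(p + p\right) = \left(60 + Z\right) 2 p = 2 p \left(60 + Z\right)$)
$\frac{W{\left(-1,S \right)} - 2389}{1106 + E{\left(42 \right)}} = \frac{2 \cdot 2 \left(60 - 1\right) - 2389}{1106 + 42} = \frac{2 \cdot 2 \cdot 59 - 2389}{1148} = \left(236 - 2389\right) \frac{1}{1148} = \left(-2153\right) \frac{1}{1148} = - \frac{2153}{1148}$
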